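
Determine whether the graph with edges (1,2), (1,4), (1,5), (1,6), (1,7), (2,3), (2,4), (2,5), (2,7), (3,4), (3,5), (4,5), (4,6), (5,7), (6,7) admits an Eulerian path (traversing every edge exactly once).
No (6 vertices have odd degree: {1, 2, 3, 4, 5, 6}; Eulerian path requires 0 or 2)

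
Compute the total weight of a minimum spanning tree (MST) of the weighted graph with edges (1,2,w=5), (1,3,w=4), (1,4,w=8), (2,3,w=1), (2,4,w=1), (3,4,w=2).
6 (MST edges: (1,3,w=4), (2,3,w=1), (2,4,w=1); sum of weights 4 + 1 + 1 = 6)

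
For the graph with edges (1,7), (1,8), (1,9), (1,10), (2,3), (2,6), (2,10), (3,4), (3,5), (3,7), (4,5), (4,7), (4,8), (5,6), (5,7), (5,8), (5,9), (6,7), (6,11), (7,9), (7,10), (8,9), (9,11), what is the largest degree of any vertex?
7 (attained at vertex 7)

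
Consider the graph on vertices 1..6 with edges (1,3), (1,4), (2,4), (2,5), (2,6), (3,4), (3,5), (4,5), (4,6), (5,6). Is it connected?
Yes (BFS from 1 visits [1, 3, 4, 5, 2, 6] — all 6 vertices reached)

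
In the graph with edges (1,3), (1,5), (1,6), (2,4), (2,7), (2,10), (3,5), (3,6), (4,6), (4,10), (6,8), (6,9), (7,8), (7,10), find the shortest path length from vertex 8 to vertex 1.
2 (path: 8 -> 6 -> 1, 2 edges)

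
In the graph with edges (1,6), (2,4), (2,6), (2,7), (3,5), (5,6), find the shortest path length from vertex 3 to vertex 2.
3 (path: 3 -> 5 -> 6 -> 2, 3 edges)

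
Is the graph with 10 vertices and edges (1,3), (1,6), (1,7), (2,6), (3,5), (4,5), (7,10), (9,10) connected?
No, it has 2 components: {1, 2, 3, 4, 5, 6, 7, 9, 10}, {8}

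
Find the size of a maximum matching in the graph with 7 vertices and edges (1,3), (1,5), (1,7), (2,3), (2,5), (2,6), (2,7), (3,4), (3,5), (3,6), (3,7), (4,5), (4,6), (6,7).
3 (matching: (2,6), (3,7), (4,5); upper bound floor(n/2) = floor(7/2) = 3)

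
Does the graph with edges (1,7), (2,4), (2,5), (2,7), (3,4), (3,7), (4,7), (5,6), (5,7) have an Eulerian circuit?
No (6 vertices have odd degree: {1, 2, 4, 5, 6, 7}; Eulerian circuit requires 0)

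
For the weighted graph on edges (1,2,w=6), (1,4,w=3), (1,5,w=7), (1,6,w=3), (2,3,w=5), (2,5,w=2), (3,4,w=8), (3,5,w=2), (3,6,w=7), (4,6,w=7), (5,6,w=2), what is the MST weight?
12 (MST edges: (1,4,w=3), (1,6,w=3), (2,5,w=2), (3,5,w=2), (5,6,w=2); sum of weights 3 + 3 + 2 + 2 + 2 = 12)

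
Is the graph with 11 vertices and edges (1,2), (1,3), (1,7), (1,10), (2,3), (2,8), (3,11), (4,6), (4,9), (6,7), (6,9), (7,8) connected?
No, it has 2 components: {1, 2, 3, 4, 6, 7, 8, 9, 10, 11}, {5}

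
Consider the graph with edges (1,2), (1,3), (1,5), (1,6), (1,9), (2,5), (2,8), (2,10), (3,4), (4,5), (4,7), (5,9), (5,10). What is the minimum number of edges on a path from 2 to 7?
3 (path: 2 -> 5 -> 4 -> 7, 3 edges)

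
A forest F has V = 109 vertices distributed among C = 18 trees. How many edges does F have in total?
91 (Each of the 18 component trees on V_i vertices has V_i - 1 edges; summing gives V - C = 109 - 18 = 91)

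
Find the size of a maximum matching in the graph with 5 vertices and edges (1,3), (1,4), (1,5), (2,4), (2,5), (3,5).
2 (matching: (1,5), (2,4); upper bound floor(n/2) = floor(5/2) = 2)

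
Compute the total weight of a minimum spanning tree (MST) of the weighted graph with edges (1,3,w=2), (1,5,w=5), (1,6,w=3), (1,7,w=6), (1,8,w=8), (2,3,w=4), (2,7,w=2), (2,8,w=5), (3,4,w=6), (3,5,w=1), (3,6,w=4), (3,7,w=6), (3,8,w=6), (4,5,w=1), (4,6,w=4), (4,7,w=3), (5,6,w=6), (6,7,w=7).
17 (MST edges: (1,3,w=2), (1,6,w=3), (2,7,w=2), (2,8,w=5), (3,5,w=1), (4,5,w=1), (4,7,w=3); sum of weights 2 + 3 + 2 + 5 + 1 + 1 + 3 = 17)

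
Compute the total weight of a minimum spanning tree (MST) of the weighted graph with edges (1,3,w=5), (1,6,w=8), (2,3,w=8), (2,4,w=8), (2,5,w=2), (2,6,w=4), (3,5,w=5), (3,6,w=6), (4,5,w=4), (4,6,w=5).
20 (MST edges: (1,3,w=5), (2,5,w=2), (2,6,w=4), (3,5,w=5), (4,5,w=4); sum of weights 5 + 2 + 4 + 5 + 4 = 20)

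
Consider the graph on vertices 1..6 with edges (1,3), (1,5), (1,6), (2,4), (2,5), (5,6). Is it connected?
Yes (BFS from 1 visits [1, 3, 5, 6, 2, 4] — all 6 vertices reached)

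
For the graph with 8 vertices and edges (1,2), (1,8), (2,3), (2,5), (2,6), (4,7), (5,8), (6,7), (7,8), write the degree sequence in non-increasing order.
[4, 3, 3, 2, 2, 2, 1, 1] (degrees: deg(1)=2, deg(2)=4, deg(3)=1, deg(4)=1, deg(5)=2, deg(6)=2, deg(7)=3, deg(8)=3)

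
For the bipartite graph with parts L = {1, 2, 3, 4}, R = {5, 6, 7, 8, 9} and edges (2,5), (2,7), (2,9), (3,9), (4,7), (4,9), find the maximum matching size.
3 (matching: (2,5), (3,9), (4,7); upper bound min(|L|,|R|) = min(4,5) = 4)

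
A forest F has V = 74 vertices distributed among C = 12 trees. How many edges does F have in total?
62 (Each of the 12 component trees on V_i vertices has V_i - 1 edges; summing gives V - C = 74 - 12 = 62)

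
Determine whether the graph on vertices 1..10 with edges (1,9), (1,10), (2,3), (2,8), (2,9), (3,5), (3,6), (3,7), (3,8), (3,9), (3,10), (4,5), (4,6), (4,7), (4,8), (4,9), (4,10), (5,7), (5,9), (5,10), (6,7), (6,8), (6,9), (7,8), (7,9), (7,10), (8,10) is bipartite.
No (odd cycle of length 3: 4 -> 9 -> 6 -> 4)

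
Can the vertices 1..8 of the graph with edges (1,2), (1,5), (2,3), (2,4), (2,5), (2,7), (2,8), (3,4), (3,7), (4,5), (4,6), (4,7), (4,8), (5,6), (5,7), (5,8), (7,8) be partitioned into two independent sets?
No (odd cycle of length 3: 5 -> 1 -> 2 -> 5)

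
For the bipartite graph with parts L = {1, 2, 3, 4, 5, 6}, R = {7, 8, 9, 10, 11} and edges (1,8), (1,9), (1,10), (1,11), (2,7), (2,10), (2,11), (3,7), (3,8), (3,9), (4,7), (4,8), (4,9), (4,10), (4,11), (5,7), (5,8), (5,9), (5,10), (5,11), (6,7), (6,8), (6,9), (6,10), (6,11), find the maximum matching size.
5 (matching: (1,11), (2,10), (3,9), (4,8), (5,7); upper bound min(|L|,|R|) = min(6,5) = 5)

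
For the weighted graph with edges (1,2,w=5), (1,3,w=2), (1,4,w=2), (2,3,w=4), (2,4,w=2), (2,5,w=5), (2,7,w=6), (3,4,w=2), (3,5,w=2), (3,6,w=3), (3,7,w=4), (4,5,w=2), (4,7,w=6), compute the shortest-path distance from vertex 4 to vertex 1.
2 (path: 4 -> 1; weights 2 = 2)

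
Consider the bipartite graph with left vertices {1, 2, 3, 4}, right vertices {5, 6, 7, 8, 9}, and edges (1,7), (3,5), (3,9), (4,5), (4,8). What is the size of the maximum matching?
3 (matching: (1,7), (3,9), (4,8); upper bound min(|L|,|R|) = min(4,5) = 4)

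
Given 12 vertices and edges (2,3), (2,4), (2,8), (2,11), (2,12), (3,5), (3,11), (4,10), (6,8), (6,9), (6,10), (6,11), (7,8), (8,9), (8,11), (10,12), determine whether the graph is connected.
No, it has 2 components: {1}, {2, 3, 4, 5, 6, 7, 8, 9, 10, 11, 12}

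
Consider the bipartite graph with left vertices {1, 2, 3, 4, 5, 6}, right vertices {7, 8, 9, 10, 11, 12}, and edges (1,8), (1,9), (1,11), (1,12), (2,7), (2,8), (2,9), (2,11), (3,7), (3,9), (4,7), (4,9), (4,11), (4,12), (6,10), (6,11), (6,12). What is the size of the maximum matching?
5 (matching: (1,12), (2,8), (3,9), (4,11), (6,10); upper bound min(|L|,|R|) = min(6,6) = 6)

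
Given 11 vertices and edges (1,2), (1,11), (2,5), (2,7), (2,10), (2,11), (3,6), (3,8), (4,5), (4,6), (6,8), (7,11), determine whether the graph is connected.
No, it has 2 components: {1, 2, 3, 4, 5, 6, 7, 8, 10, 11}, {9}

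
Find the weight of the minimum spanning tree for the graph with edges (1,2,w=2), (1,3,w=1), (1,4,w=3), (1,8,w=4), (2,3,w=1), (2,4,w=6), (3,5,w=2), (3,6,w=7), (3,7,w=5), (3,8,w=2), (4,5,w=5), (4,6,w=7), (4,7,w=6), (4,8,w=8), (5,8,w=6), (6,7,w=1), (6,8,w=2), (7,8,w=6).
12 (MST edges: (1,3,w=1), (1,4,w=3), (2,3,w=1), (3,5,w=2), (3,8,w=2), (6,7,w=1), (6,8,w=2); sum of weights 1 + 3 + 1 + 2 + 2 + 1 + 2 = 12)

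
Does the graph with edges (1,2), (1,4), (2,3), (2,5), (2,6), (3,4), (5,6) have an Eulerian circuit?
Yes (the graph is connected and all 6 vertices have even degree)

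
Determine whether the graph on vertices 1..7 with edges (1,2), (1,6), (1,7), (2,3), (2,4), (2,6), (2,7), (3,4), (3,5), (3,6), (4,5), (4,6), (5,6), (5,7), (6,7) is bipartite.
No (odd cycle of length 3: 6 -> 1 -> 7 -> 6)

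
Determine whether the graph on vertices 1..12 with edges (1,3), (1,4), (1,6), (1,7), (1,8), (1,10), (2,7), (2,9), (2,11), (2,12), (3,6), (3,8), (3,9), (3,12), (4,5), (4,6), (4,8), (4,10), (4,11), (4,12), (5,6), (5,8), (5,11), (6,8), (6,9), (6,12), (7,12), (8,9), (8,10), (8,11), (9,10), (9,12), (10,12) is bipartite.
No (odd cycle of length 3: 8 -> 1 -> 4 -> 8)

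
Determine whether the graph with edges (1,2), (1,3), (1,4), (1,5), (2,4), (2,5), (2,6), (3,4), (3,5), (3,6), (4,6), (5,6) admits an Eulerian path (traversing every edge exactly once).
Yes — and in fact it has an Eulerian circuit (the graph is connected and all 6 vertices have even degree)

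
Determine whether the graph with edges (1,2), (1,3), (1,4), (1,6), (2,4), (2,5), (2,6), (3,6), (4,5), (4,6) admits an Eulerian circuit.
Yes (the graph is connected and all 6 vertices have even degree)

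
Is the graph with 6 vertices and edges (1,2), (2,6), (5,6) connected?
No, it has 3 components: {1, 2, 5, 6}, {3}, {4}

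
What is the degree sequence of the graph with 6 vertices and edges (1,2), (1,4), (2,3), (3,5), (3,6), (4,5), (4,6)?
[3, 3, 2, 2, 2, 2] (degrees: deg(1)=2, deg(2)=2, deg(3)=3, deg(4)=3, deg(5)=2, deg(6)=2)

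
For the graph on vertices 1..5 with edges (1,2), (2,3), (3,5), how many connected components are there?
2 (components: {1, 2, 3, 5}, {4})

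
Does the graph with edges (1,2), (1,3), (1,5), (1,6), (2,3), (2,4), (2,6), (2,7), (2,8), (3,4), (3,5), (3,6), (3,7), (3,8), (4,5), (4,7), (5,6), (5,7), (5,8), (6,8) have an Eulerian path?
Yes (the graph is connected and exactly 2 vertices have odd degree: {3, 6}; any Eulerian path must start and end at those)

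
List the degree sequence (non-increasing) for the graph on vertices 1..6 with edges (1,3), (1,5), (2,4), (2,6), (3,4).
[2, 2, 2, 2, 1, 1] (degrees: deg(1)=2, deg(2)=2, deg(3)=2, deg(4)=2, deg(5)=1, deg(6)=1)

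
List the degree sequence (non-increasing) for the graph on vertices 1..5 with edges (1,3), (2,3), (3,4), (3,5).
[4, 1, 1, 1, 1] (degrees: deg(1)=1, deg(2)=1, deg(3)=4, deg(4)=1, deg(5)=1)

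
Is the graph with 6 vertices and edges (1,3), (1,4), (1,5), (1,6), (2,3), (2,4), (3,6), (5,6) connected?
Yes (BFS from 1 visits [1, 3, 4, 5, 6, 2] — all 6 vertices reached)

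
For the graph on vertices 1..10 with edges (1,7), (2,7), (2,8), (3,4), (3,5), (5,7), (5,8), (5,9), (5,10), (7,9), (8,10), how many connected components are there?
2 (components: {1, 2, 3, 4, 5, 7, 8, 9, 10}, {6})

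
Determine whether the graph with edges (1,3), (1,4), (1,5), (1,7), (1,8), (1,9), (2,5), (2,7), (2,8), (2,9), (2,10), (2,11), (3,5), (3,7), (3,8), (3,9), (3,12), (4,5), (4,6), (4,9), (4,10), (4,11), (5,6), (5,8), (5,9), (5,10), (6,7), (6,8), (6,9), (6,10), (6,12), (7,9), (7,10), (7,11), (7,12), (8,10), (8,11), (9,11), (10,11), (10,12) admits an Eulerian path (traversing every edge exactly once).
Yes (the graph is connected and exactly 2 vertices have odd degree: {6, 8}; any Eulerian path must start and end at those)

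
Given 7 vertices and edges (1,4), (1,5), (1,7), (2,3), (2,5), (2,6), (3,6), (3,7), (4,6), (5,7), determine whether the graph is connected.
Yes (BFS from 1 visits [1, 4, 5, 7, 6, 2, 3] — all 7 vertices reached)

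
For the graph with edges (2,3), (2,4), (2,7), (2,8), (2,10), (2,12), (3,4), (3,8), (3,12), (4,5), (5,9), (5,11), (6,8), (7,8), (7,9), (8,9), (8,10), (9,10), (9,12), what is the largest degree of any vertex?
6 (attained at vertices 2, 8)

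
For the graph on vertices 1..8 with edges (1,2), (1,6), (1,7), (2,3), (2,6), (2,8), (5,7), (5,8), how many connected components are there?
2 (components: {1, 2, 3, 5, 6, 7, 8}, {4})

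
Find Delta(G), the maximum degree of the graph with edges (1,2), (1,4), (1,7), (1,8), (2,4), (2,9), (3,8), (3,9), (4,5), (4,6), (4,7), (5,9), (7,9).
5 (attained at vertex 4)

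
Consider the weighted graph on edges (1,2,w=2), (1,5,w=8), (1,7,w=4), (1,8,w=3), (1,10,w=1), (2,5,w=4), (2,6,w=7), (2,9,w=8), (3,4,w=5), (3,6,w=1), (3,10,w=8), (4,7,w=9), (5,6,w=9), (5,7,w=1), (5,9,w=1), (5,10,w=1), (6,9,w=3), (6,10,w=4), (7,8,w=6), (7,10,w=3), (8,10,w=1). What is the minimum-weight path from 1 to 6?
5 (path: 1 -> 10 -> 6; weights 1 + 4 = 5)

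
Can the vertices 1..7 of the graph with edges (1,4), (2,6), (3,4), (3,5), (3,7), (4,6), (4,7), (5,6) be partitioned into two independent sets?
No (odd cycle of length 3: 7 -> 4 -> 3 -> 7)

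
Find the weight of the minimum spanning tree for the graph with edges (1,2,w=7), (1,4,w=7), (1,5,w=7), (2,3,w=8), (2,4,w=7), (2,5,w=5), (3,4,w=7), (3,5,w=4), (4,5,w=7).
23 (MST edges: (1,4,w=7), (1,5,w=7), (2,5,w=5), (3,5,w=4); sum of weights 7 + 7 + 5 + 4 = 23)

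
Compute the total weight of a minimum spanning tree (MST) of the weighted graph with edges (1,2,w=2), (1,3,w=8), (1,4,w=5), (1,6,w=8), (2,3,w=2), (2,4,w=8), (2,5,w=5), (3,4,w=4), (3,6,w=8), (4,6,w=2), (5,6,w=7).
15 (MST edges: (1,2,w=2), (2,3,w=2), (2,5,w=5), (3,4,w=4), (4,6,w=2); sum of weights 2 + 2 + 5 + 4 + 2 = 15)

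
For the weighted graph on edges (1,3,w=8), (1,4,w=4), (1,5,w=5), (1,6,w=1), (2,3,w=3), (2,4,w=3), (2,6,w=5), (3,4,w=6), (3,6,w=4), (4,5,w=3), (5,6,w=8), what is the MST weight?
14 (MST edges: (1,4,w=4), (1,6,w=1), (2,3,w=3), (2,4,w=3), (4,5,w=3); sum of weights 4 + 1 + 3 + 3 + 3 = 14)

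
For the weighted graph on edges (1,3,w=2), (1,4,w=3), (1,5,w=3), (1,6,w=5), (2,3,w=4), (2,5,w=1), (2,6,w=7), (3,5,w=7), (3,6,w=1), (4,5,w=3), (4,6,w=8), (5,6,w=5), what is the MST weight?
10 (MST edges: (1,3,w=2), (1,4,w=3), (1,5,w=3), (2,5,w=1), (3,6,w=1); sum of weights 2 + 3 + 3 + 1 + 1 = 10)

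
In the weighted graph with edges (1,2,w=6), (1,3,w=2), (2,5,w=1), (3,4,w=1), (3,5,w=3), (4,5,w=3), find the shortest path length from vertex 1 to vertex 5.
5 (path: 1 -> 3 -> 5; weights 2 + 3 = 5)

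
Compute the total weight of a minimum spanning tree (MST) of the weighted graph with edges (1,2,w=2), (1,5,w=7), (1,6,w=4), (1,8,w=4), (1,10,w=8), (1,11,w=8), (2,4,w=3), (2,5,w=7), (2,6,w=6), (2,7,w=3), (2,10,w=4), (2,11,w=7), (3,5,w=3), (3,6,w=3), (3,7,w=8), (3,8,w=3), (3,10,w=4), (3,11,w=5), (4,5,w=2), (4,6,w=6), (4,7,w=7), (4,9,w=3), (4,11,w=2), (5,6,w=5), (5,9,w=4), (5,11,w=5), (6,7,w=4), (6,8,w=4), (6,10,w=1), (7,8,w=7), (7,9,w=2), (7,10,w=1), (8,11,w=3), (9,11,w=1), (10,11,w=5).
20 (MST edges: (1,2,w=2), (2,7,w=3), (3,5,w=3), (3,8,w=3), (4,5,w=2), (4,11,w=2), (6,10,w=1), (7,9,w=2), (7,10,w=1), (9,11,w=1); sum of weights 2 + 3 + 3 + 3 + 2 + 2 + 1 + 2 + 1 + 1 = 20)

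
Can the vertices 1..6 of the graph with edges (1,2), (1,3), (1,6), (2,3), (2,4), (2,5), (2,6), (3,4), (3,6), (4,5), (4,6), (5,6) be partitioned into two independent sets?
No (odd cycle of length 3: 6 -> 1 -> 2 -> 6)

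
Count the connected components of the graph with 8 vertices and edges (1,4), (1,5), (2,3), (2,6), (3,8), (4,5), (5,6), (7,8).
1 (components: {1, 2, 3, 4, 5, 6, 7, 8})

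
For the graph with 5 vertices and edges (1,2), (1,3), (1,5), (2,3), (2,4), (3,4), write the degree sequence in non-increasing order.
[3, 3, 3, 2, 1] (degrees: deg(1)=3, deg(2)=3, deg(3)=3, deg(4)=2, deg(5)=1)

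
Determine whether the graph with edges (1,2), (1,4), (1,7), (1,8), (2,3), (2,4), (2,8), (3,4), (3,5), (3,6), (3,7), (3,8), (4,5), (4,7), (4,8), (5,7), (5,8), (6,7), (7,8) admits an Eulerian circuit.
Yes (the graph is connected and all 8 vertices have even degree)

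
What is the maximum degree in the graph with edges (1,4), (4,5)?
2 (attained at vertex 4)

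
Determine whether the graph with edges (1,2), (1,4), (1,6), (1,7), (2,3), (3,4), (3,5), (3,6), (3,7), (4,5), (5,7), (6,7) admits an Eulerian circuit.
No (4 vertices have odd degree: {3, 4, 5, 6}; Eulerian circuit requires 0)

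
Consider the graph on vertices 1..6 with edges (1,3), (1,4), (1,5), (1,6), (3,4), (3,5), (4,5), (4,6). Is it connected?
No, it has 2 components: {1, 3, 4, 5, 6}, {2}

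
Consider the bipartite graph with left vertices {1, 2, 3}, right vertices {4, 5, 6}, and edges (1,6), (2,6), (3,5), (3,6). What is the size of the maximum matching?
2 (matching: (1,6), (3,5); upper bound min(|L|,|R|) = min(3,3) = 3)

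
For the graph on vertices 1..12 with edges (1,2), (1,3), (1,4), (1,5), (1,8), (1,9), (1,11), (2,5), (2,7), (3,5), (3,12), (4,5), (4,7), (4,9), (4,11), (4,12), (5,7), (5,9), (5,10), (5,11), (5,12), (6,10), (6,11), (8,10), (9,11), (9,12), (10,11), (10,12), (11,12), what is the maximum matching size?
6 (matching: (1,3), (2,7), (4,12), (5,9), (6,11), (8,10); upper bound floor(n/2) = floor(12/2) = 6)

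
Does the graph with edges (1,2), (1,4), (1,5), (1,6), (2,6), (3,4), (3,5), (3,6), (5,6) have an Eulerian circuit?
No (2 vertices have odd degree: {3, 5}; Eulerian circuit requires 0)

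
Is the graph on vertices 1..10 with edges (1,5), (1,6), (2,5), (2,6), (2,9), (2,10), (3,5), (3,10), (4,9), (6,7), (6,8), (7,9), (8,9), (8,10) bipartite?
Yes. Partition: {1, 2, 3, 4, 7, 8}, {5, 6, 9, 10}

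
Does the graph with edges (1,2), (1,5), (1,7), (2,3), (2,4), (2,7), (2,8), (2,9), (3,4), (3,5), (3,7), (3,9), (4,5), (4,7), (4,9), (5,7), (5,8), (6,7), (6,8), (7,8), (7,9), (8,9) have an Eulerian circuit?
No (6 vertices have odd degree: {1, 3, 4, 5, 8, 9}; Eulerian circuit requires 0)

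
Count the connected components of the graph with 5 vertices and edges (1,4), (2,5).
3 (components: {1, 4}, {2, 5}, {3})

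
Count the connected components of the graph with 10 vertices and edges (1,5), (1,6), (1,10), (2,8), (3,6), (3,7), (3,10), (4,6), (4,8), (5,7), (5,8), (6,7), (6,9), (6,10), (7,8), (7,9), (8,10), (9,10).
1 (components: {1, 2, 3, 4, 5, 6, 7, 8, 9, 10})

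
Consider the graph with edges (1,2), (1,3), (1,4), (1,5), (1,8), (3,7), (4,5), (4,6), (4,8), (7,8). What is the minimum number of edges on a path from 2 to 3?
2 (path: 2 -> 1 -> 3, 2 edges)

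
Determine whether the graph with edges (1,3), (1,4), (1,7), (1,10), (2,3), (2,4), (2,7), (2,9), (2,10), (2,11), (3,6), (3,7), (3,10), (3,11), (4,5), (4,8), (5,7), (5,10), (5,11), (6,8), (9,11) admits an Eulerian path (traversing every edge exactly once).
Yes — and in fact it has an Eulerian circuit (the graph is connected and all 11 vertices have even degree)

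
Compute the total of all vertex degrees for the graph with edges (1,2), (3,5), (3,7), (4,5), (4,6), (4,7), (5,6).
14 (handshake: sum of degrees = 2|E| = 2 x 7 = 14)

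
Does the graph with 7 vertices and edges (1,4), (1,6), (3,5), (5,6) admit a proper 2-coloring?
Yes. Partition: {1, 2, 5, 7}, {3, 4, 6}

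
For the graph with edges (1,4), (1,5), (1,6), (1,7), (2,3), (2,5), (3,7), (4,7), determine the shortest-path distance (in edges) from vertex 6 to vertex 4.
2 (path: 6 -> 1 -> 4, 2 edges)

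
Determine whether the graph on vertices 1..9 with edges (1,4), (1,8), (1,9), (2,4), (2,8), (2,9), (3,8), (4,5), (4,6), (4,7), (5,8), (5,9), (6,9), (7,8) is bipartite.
Yes. Partition: {1, 2, 3, 5, 6, 7}, {4, 8, 9}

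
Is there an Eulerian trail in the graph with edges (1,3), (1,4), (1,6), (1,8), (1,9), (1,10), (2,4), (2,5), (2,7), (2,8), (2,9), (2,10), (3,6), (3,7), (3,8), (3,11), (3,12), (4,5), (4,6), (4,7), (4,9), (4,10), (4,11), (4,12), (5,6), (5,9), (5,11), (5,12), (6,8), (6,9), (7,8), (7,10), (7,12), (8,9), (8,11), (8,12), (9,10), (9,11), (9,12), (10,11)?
Yes (the graph is connected and exactly 2 vertices have odd degree: {4, 9}; any Eulerian path must start and end at those)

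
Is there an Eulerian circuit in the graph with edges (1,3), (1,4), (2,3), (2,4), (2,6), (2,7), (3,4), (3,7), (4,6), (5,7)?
No (2 vertices have odd degree: {5, 7}; Eulerian circuit requires 0)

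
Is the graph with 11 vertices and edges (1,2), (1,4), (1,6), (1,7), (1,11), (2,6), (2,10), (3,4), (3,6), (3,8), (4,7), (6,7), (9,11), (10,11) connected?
No, it has 2 components: {1, 2, 3, 4, 6, 7, 8, 9, 10, 11}, {5}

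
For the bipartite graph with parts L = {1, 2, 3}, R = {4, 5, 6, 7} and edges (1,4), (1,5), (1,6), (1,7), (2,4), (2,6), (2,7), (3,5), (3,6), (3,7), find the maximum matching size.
3 (matching: (1,7), (2,6), (3,5); upper bound min(|L|,|R|) = min(3,4) = 3)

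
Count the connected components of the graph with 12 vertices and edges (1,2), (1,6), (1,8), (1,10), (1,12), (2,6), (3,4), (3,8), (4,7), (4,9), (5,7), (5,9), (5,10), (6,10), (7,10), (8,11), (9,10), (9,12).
1 (components: {1, 2, 3, 4, 5, 6, 7, 8, 9, 10, 11, 12})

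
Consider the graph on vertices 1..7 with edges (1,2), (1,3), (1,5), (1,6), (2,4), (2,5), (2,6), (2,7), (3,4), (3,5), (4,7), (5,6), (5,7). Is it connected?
Yes (BFS from 1 visits [1, 2, 3, 5, 6, 4, 7] — all 7 vertices reached)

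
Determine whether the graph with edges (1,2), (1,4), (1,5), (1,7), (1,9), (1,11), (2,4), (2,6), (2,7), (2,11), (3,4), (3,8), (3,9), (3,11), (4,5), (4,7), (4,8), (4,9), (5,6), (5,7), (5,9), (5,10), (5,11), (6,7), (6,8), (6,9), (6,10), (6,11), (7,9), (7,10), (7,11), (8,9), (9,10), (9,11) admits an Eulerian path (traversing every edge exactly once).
No (6 vertices have odd degree: {2, 4, 5, 6, 9, 11}; Eulerian path requires 0 or 2)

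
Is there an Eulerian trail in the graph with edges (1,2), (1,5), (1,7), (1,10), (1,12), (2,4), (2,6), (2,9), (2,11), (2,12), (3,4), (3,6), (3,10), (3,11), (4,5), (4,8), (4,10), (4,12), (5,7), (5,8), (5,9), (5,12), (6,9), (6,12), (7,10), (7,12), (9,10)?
Yes (the graph is connected and exactly 2 vertices have odd degree: {1, 10}; any Eulerian path must start and end at those)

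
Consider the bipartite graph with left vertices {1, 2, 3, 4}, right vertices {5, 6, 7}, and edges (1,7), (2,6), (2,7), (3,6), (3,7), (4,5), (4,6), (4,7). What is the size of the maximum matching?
3 (matching: (1,7), (2,6), (4,5); upper bound min(|L|,|R|) = min(4,3) = 3)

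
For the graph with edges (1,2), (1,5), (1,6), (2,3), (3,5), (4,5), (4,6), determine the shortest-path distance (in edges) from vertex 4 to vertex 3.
2 (path: 4 -> 5 -> 3, 2 edges)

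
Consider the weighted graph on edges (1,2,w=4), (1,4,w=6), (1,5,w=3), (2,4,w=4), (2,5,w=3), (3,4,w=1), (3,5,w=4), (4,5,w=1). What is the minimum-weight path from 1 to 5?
3 (path: 1 -> 5; weights 3 = 3)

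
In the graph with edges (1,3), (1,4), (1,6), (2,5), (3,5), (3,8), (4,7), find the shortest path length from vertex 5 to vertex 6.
3 (path: 5 -> 3 -> 1 -> 6, 3 edges)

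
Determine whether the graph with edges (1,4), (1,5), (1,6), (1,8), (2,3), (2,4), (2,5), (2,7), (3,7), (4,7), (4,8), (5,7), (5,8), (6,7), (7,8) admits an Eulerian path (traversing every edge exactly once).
Yes — and in fact it has an Eulerian circuit (the graph is connected and all 8 vertices have even degree)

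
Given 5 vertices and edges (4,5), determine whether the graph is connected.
No, it has 4 components: {1}, {2}, {3}, {4, 5}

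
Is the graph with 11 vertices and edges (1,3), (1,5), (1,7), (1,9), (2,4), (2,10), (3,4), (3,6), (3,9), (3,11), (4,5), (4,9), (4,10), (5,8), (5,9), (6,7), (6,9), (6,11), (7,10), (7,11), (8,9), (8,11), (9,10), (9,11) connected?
Yes (BFS from 1 visits [1, 3, 5, 7, 9, 4, 6, 11, 8, 10, 2] — all 11 vertices reached)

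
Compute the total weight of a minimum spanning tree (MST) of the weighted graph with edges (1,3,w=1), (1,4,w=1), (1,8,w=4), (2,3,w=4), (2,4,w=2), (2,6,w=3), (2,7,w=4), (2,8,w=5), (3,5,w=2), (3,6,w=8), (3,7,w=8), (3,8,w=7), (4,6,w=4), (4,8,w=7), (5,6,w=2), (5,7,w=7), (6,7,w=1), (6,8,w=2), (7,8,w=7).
11 (MST edges: (1,3,w=1), (1,4,w=1), (2,4,w=2), (3,5,w=2), (5,6,w=2), (6,7,w=1), (6,8,w=2); sum of weights 1 + 1 + 2 + 2 + 2 + 1 + 2 = 11)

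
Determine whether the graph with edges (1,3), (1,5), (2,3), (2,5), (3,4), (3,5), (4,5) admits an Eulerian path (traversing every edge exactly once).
Yes — and in fact it has an Eulerian circuit (the graph is connected and all 5 vertices have even degree)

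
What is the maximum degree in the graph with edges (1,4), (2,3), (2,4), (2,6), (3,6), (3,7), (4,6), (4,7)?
4 (attained at vertex 4)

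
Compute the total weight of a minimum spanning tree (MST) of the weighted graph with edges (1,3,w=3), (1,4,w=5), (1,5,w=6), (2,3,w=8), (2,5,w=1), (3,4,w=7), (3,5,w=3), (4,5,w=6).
12 (MST edges: (1,3,w=3), (1,4,w=5), (2,5,w=1), (3,5,w=3); sum of weights 3 + 5 + 1 + 3 = 12)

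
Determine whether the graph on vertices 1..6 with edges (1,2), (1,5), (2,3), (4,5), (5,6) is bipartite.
Yes. Partition: {1, 3, 4, 6}, {2, 5}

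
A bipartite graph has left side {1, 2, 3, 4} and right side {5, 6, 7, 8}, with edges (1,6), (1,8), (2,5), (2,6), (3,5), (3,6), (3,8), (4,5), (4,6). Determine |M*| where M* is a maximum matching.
3 (matching: (1,8), (2,6), (3,5); upper bound min(|L|,|R|) = min(4,4) = 4)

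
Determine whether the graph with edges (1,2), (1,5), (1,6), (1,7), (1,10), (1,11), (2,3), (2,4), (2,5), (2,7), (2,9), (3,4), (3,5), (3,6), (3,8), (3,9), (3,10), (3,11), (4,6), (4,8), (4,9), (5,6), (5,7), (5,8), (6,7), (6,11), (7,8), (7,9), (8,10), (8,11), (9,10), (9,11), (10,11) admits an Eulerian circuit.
No (2 vertices have odd degree: {4, 10}; Eulerian circuit requires 0)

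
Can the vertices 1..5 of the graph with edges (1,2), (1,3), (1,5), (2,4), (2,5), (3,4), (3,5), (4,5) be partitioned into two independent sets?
No (odd cycle of length 3: 3 -> 1 -> 5 -> 3)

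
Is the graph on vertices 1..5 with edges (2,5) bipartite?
Yes. Partition: {1, 2, 3, 4}, {5}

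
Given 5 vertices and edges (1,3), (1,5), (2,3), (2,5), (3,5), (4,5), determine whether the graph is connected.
Yes (BFS from 1 visits [1, 3, 5, 2, 4] — all 5 vertices reached)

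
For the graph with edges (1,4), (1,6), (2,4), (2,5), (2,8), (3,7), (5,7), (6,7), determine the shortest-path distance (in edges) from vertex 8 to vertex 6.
4 (path: 8 -> 2 -> 5 -> 7 -> 6, 4 edges)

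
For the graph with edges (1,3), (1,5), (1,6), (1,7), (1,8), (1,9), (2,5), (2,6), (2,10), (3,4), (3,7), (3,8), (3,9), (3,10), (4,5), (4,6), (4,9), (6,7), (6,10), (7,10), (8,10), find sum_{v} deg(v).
42 (handshake: sum of degrees = 2|E| = 2 x 21 = 42)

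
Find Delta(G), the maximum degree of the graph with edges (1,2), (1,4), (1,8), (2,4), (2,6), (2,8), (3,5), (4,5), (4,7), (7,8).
4 (attained at vertices 2, 4)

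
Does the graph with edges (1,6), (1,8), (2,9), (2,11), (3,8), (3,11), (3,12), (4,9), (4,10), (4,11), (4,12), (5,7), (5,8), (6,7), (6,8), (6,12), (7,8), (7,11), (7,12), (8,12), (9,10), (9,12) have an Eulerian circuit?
No (2 vertices have odd degree: {3, 7}; Eulerian circuit requires 0)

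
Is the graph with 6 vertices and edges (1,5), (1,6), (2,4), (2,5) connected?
No, it has 2 components: {1, 2, 4, 5, 6}, {3}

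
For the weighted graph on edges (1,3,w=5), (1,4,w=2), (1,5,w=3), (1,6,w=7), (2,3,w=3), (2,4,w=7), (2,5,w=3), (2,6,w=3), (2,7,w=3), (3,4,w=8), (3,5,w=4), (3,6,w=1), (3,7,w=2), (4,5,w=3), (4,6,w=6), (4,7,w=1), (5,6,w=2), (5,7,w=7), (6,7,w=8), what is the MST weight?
11 (MST edges: (1,4,w=2), (2,3,w=3), (3,6,w=1), (3,7,w=2), (4,7,w=1), (5,6,w=2); sum of weights 2 + 3 + 1 + 2 + 1 + 2 = 11)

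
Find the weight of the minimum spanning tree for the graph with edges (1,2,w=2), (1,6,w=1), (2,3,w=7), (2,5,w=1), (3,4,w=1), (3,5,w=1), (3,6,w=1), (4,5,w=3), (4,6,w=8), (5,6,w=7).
5 (MST edges: (1,6,w=1), (2,5,w=1), (3,4,w=1), (3,5,w=1), (3,6,w=1); sum of weights 1 + 1 + 1 + 1 + 1 = 5)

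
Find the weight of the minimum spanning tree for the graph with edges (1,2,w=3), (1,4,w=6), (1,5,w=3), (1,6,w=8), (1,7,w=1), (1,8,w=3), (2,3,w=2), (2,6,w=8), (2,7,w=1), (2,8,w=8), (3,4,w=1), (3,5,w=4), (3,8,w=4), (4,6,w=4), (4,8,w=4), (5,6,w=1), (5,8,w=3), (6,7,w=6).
12 (MST edges: (1,5,w=3), (1,7,w=1), (1,8,w=3), (2,3,w=2), (2,7,w=1), (3,4,w=1), (5,6,w=1); sum of weights 3 + 1 + 3 + 2 + 1 + 1 + 1 = 12)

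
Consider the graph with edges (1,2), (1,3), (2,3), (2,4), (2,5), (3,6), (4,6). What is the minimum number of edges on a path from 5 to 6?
3 (path: 5 -> 2 -> 3 -> 6, 3 edges)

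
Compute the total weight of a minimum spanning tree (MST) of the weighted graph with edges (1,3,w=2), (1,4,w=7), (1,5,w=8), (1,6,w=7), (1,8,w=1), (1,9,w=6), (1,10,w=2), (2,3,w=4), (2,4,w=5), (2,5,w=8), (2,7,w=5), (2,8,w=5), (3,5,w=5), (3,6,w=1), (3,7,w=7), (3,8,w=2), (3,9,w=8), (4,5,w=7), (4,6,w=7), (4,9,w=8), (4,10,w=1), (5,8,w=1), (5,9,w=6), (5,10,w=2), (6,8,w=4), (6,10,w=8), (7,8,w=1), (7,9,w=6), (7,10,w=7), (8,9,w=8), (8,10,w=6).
19 (MST edges: (1,3,w=2), (1,8,w=1), (1,9,w=6), (1,10,w=2), (2,3,w=4), (3,6,w=1), (4,10,w=1), (5,8,w=1), (7,8,w=1); sum of weights 2 + 1 + 6 + 2 + 4 + 1 + 1 + 1 + 1 = 19)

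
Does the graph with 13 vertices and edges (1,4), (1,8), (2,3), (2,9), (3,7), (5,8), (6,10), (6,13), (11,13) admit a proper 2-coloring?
Yes. Partition: {1, 3, 5, 9, 10, 12, 13}, {2, 4, 6, 7, 8, 11}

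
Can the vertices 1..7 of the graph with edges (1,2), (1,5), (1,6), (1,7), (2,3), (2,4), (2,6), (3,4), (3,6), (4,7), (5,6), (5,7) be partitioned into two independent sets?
No (odd cycle of length 3: 2 -> 1 -> 6 -> 2)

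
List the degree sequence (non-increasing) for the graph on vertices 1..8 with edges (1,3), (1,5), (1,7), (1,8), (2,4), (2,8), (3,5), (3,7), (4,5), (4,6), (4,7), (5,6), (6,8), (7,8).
[4, 4, 4, 4, 4, 3, 3, 2] (degrees: deg(1)=4, deg(2)=2, deg(3)=3, deg(4)=4, deg(5)=4, deg(6)=3, deg(7)=4, deg(8)=4)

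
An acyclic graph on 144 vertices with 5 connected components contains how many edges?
139 (Each of the 5 component trees on V_i vertices has V_i - 1 edges; summing gives V - C = 144 - 5 = 139)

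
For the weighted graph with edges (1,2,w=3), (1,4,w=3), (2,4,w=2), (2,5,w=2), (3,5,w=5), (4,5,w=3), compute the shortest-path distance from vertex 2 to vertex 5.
2 (path: 2 -> 5; weights 2 = 2)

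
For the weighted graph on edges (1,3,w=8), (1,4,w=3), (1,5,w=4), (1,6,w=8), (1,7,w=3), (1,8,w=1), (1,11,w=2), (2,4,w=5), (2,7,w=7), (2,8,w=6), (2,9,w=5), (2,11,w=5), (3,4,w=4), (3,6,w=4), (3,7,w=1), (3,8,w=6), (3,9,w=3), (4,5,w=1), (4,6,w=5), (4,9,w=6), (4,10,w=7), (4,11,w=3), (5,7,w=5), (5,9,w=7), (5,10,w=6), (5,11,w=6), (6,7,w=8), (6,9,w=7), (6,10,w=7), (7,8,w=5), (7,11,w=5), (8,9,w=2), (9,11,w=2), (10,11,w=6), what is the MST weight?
28 (MST edges: (1,4,w=3), (1,7,w=3), (1,8,w=1), (1,11,w=2), (2,4,w=5), (3,6,w=4), (3,7,w=1), (4,5,w=1), (5,10,w=6), (8,9,w=2); sum of weights 3 + 3 + 1 + 2 + 5 + 4 + 1 + 1 + 6 + 2 = 28)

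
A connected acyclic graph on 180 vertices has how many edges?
179 (A tree on V vertices has V - 1 edges, so 180 - 1 = 179)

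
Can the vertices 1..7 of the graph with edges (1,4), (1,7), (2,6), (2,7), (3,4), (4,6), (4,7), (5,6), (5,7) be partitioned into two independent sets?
No (odd cycle of length 3: 7 -> 1 -> 4 -> 7)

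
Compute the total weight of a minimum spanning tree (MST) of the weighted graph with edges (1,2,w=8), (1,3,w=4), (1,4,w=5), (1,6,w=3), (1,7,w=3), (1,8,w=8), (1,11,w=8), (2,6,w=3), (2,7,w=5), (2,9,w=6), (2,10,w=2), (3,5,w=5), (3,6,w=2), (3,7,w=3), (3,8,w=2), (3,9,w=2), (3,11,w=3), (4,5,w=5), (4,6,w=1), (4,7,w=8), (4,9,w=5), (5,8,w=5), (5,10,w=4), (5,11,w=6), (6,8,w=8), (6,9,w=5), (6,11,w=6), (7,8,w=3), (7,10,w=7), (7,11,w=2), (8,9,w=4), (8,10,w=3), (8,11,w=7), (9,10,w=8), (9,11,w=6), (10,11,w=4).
24 (MST edges: (1,6,w=3), (1,7,w=3), (2,6,w=3), (2,10,w=2), (3,6,w=2), (3,8,w=2), (3,9,w=2), (4,6,w=1), (5,10,w=4), (7,11,w=2); sum of weights 3 + 3 + 3 + 2 + 2 + 2 + 2 + 1 + 4 + 2 = 24)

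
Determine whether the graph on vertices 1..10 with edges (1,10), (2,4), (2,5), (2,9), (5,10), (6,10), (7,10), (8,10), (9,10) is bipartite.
Yes. Partition: {1, 3, 4, 5, 6, 7, 8, 9}, {2, 10}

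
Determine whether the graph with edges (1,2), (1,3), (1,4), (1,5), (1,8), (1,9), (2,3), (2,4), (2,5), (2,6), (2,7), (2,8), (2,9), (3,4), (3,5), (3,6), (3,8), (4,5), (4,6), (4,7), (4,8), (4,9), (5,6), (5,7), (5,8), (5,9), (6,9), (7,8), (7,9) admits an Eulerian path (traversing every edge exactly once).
Yes (the graph is connected and exactly 2 vertices have odd degree: {6, 7}; any Eulerian path must start and end at those)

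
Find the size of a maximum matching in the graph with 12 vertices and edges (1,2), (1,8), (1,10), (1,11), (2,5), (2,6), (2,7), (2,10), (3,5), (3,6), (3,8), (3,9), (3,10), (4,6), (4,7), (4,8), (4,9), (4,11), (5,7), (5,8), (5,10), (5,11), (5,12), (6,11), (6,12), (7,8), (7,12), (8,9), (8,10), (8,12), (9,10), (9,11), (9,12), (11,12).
6 (matching: (1,10), (2,7), (3,9), (4,8), (5,12), (6,11); upper bound floor(n/2) = floor(12/2) = 6)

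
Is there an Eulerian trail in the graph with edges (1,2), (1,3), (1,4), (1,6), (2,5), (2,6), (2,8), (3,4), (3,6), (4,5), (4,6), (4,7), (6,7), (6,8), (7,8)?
No (4 vertices have odd degree: {3, 4, 7, 8}; Eulerian path requires 0 or 2)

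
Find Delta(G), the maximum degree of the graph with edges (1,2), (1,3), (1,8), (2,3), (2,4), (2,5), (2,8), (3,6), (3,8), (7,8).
5 (attained at vertex 2)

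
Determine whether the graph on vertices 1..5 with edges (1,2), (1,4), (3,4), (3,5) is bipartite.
Yes. Partition: {1, 3}, {2, 4, 5}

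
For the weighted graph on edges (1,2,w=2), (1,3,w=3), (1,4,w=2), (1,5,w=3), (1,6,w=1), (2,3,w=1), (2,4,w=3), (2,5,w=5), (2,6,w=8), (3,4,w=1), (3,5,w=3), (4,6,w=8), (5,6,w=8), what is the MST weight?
8 (MST edges: (1,4,w=2), (1,5,w=3), (1,6,w=1), (2,3,w=1), (3,4,w=1); sum of weights 2 + 3 + 1 + 1 + 1 = 8)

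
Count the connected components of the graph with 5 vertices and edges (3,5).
4 (components: {1}, {2}, {3, 5}, {4})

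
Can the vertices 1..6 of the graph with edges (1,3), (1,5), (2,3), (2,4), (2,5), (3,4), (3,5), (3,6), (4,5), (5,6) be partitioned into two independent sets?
No (odd cycle of length 3: 5 -> 1 -> 3 -> 5)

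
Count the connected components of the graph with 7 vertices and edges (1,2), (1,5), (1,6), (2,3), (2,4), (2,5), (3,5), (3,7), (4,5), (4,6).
1 (components: {1, 2, 3, 4, 5, 6, 7})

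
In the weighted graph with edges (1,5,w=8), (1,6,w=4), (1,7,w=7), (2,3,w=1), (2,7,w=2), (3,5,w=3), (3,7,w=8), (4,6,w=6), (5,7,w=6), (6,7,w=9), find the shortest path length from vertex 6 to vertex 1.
4 (path: 6 -> 1; weights 4 = 4)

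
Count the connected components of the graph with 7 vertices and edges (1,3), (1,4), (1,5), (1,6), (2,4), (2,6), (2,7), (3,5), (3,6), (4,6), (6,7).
1 (components: {1, 2, 3, 4, 5, 6, 7})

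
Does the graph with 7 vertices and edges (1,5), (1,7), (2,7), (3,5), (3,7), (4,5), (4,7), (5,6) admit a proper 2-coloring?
Yes. Partition: {1, 2, 3, 4, 6}, {5, 7}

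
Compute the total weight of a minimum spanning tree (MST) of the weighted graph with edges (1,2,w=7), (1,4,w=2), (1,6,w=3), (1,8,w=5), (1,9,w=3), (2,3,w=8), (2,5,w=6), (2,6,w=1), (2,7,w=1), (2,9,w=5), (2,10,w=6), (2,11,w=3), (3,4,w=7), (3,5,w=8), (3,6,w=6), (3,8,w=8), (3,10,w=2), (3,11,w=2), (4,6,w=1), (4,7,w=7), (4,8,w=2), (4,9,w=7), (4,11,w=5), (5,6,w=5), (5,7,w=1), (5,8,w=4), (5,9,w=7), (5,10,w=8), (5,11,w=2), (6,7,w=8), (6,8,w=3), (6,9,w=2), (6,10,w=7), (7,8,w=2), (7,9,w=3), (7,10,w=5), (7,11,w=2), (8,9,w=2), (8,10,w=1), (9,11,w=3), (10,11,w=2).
15 (MST edges: (1,4,w=2), (2,6,w=1), (2,7,w=1), (3,10,w=2), (3,11,w=2), (4,6,w=1), (4,8,w=2), (5,7,w=1), (6,9,w=2), (8,10,w=1); sum of weights 2 + 1 + 1 + 2 + 2 + 1 + 2 + 1 + 2 + 1 = 15)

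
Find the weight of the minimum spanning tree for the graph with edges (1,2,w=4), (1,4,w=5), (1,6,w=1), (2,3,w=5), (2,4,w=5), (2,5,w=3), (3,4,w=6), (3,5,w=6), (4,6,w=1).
14 (MST edges: (1,2,w=4), (1,6,w=1), (2,3,w=5), (2,5,w=3), (4,6,w=1); sum of weights 4 + 1 + 5 + 3 + 1 = 14)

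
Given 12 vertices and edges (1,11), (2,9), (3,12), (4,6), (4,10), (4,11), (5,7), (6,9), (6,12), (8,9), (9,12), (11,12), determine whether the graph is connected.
No, it has 2 components: {1, 2, 3, 4, 6, 8, 9, 10, 11, 12}, {5, 7}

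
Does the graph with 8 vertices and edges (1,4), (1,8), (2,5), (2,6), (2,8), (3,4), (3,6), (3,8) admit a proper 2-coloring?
Yes. Partition: {1, 2, 3, 7}, {4, 5, 6, 8}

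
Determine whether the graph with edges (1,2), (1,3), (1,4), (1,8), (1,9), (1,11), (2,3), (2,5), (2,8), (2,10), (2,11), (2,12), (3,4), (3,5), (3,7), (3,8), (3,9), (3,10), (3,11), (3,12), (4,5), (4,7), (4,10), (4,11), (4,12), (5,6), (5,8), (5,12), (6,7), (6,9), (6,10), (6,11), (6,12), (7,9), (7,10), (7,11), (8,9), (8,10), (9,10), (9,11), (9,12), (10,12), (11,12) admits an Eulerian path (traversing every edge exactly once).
Yes (the graph is connected and exactly 2 vertices have odd degree: {2, 4}; any Eulerian path must start and end at those)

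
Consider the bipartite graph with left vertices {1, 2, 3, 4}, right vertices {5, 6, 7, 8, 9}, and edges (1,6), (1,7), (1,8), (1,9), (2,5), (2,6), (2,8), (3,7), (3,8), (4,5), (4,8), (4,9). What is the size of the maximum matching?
4 (matching: (1,9), (2,6), (3,7), (4,8); upper bound min(|L|,|R|) = min(4,5) = 4)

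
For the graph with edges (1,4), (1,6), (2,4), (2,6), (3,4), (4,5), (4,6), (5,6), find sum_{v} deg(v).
16 (handshake: sum of degrees = 2|E| = 2 x 8 = 16)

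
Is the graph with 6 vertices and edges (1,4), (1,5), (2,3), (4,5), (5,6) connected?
No, it has 2 components: {1, 4, 5, 6}, {2, 3}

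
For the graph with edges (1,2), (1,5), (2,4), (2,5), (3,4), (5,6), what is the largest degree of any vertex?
3 (attained at vertices 2, 5)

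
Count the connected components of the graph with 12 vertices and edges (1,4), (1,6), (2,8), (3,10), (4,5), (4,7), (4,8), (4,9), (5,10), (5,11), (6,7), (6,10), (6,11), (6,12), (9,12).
1 (components: {1, 2, 3, 4, 5, 6, 7, 8, 9, 10, 11, 12})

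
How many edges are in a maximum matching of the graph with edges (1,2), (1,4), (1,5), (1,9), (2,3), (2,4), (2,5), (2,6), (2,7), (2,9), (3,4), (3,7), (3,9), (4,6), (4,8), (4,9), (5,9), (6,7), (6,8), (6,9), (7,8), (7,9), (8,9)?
4 (matching: (1,5), (2,9), (4,6), (7,8); upper bound floor(n/2) = floor(9/2) = 4)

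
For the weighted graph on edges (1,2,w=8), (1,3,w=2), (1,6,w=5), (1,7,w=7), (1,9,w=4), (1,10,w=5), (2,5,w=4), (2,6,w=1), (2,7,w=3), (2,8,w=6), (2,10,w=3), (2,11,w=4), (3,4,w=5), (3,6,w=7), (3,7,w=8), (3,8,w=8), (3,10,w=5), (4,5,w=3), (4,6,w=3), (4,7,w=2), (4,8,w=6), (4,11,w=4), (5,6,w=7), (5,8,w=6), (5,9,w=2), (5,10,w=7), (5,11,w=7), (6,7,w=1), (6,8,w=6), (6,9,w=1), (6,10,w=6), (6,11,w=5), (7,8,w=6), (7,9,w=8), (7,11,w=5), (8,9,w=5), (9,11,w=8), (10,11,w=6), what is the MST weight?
25 (MST edges: (1,3,w=2), (1,9,w=4), (2,6,w=1), (2,10,w=3), (2,11,w=4), (4,7,w=2), (5,9,w=2), (6,7,w=1), (6,9,w=1), (8,9,w=5); sum of weights 2 + 4 + 1 + 3 + 4 + 2 + 2 + 1 + 1 + 5 = 25)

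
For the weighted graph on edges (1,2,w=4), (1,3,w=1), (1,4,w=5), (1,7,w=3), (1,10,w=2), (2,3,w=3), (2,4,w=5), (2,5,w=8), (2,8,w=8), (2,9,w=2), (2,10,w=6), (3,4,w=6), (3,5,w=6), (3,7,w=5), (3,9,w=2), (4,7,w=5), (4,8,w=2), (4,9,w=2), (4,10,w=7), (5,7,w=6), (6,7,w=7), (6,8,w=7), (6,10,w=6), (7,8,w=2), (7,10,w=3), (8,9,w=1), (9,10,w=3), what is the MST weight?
24 (MST edges: (1,3,w=1), (1,10,w=2), (2,9,w=2), (3,5,w=6), (3,9,w=2), (4,8,w=2), (6,10,w=6), (7,8,w=2), (8,9,w=1); sum of weights 1 + 2 + 2 + 6 + 2 + 2 + 6 + 2 + 1 = 24)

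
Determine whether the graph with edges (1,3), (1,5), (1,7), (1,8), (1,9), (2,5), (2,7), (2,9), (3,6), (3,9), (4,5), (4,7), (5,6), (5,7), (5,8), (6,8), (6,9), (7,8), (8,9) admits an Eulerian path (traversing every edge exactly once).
No (6 vertices have odd degree: {1, 2, 3, 7, 8, 9}; Eulerian path requires 0 or 2)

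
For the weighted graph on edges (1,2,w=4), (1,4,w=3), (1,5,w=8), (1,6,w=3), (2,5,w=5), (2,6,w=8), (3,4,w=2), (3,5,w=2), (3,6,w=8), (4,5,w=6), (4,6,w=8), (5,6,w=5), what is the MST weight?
14 (MST edges: (1,2,w=4), (1,4,w=3), (1,6,w=3), (3,4,w=2), (3,5,w=2); sum of weights 4 + 3 + 3 + 2 + 2 = 14)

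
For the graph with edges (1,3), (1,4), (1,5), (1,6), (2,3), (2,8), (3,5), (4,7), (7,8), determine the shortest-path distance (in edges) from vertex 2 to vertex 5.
2 (path: 2 -> 3 -> 5, 2 edges)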